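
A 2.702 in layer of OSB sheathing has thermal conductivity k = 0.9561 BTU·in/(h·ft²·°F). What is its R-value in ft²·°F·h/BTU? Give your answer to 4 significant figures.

R = L/k = 2.702/0.9561 = 2.8261 ft²·°F·h/BTU

2.826 ft²·°F·h/BTU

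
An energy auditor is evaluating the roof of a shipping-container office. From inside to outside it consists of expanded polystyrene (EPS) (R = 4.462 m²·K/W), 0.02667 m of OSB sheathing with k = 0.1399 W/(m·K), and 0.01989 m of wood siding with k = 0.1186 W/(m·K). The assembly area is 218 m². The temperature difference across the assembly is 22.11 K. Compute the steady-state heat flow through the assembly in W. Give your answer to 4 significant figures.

999.9 W

0.02667/0.1399 = 0.19064
0.01989/0.1186 = 0.16771
R_total = 4.462 + 0.19064 + 0.16771 = 4.8203 m²·K/W
Q = A·ΔT/R = 218 × 22.11 / 4.8203 = 999.92 W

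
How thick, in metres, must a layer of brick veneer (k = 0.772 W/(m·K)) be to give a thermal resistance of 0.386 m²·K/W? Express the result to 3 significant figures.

0.298 m

L = R·k = 0.386 × 0.772 = 0.298 m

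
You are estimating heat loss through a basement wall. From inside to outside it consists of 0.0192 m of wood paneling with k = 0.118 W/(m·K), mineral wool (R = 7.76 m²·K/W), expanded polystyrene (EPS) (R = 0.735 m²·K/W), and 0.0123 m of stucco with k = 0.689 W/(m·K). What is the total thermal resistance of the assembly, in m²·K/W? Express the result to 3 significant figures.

8.68 m²·K/W

0.0192/0.118 = 0.1627
0.0123/0.689 = 0.01785
R_total = 0.1627 + 7.76 + 0.735 + 0.01785 = 8.676 m²·K/W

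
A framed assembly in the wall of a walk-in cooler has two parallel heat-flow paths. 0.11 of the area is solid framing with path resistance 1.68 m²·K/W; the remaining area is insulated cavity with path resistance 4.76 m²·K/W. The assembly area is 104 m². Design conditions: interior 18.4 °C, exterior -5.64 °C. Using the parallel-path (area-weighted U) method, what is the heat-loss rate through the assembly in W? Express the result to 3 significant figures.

U_eff = 0.89/4.76 + 0.11/1.68 = 0.187 + 0.06548 = 0.2525
R_eff = 1/U_eff = 3.961 m²·K/W
Q = 104 × (18.4 − (-5.64)) / 3.961 = 631.2 W

631 W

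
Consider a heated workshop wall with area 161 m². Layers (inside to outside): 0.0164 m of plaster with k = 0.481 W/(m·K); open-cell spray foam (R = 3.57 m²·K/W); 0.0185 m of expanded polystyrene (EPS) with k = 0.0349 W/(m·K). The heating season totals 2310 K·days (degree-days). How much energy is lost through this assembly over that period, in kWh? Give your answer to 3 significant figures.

2160 kWh

0.0164/0.481 = 0.0341
0.0185/0.0349 = 0.5301
R_total = 0.0341 + 3.57 + 0.5301 = 4.134 m²·K/W
E = A × HDD × 24 / R / 1000 = 161 × 2310 × 24 / 4.134 / 1000 = 2159 kWh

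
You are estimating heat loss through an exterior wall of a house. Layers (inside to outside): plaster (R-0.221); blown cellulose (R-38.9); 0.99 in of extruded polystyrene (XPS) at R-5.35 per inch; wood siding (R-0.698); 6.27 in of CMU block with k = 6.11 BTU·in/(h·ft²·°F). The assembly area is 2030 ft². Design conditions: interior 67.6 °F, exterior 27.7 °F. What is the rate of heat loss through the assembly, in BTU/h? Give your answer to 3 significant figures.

0.99 × 5.35 = 5.296
6.27/6.11 = 1.026
R_total = 0.221 + 38.9 + 5.296 + 0.698 + 1.026 = 46.14 ft²·°F·h/BTU
Q = A·ΔT/R = 2030 × (67.6 − 27.7) / 46.14 = 1755 BTU/h

1760 BTU/h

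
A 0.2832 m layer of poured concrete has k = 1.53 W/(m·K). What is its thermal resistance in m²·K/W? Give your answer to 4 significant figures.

0.1851 m²·K/W

R = L/k = 0.2832/1.53 = 0.1851 m²·K/W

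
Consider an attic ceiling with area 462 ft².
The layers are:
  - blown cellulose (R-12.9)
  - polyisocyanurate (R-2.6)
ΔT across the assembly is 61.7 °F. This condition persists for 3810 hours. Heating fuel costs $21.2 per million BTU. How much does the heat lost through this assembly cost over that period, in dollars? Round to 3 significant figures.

R_total = 12.9 + 2.6 = 15.5 ft²·°F·h/BTU
Q = 462 × 61.7 / 15.5 = 1839 BTU/h
E = 1839 × 3810 = 7007000 BTU
Cost = 7007000/10⁶ × 21.2 = $148.5

149 dollars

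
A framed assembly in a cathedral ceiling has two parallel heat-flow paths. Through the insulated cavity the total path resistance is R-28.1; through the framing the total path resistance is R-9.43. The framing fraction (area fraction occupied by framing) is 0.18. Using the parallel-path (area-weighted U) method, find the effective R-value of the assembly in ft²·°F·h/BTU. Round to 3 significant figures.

20.7 ft²·°F·h/BTU

U_eff = 0.82/28.1 + 0.18/9.43 = 0.02918 + 0.01909 = 0.04827
R_eff = 1/U_eff = 20.72 ft²·°F·h/BTU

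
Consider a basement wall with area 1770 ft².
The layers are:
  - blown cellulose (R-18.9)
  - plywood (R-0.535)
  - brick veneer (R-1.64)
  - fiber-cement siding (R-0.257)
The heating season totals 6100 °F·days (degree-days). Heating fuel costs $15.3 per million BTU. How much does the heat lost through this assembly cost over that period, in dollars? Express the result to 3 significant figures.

186 dollars

R_total = 18.9 + 0.535 + 1.64 + 0.257 = 21.33 ft²·°F·h/BTU
E = A × HDD × 24 / R = 1770 × 6100 × 24 / 21.33 = 12150000 BTU
Cost = 12150000/10⁶ × 15.3 = $185.9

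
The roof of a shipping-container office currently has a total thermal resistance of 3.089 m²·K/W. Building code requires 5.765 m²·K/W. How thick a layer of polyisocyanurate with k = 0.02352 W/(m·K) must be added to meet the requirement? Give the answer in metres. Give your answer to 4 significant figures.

0.06294 m

ΔR = 5.765 − 3.089 = 2.676 m²·K/W
L = ΔR × k = 2.676 × 0.02352 = 0.06294 m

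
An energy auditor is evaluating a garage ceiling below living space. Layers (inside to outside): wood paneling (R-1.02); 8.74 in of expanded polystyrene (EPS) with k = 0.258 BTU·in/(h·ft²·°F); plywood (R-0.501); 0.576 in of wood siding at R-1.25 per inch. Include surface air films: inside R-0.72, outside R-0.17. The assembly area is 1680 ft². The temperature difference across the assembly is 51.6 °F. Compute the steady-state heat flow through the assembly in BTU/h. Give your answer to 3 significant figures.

2340 BTU/h

8.74/0.258 = 33.88
0.576 × 1.25 = 0.72
R_total = 0.72 + 1.02 + 33.88 + 0.501 + 0.72 + 0.17 = 37.01 ft²·°F·h/BTU
Q = A·ΔT/R = 1680 × 51.6 / 37.01 = 2342 BTU/h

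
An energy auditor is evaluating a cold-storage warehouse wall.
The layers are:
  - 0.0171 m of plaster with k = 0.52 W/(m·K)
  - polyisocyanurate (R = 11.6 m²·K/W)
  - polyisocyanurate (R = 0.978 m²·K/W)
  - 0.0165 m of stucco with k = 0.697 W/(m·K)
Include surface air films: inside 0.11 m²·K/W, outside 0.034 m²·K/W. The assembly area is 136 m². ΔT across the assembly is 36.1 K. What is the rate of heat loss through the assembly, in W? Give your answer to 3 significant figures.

0.0171/0.52 = 0.03288
0.0165/0.697 = 0.02367
R_total = 0.11 + 0.03288 + 11.6 + 0.978 + 0.02367 + 0.034 = 12.78 m²·K/W
Q = A·ΔT/R = 136 × 36.1 / 12.78 = 384.2 W

384 W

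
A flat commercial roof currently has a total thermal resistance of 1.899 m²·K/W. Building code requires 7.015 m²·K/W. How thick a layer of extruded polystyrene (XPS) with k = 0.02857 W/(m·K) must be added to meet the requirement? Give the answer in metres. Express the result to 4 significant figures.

0.1462 m

ΔR = 7.015 − 1.899 = 5.116 m²·K/W
L = ΔR × k = 5.116 × 0.02857 = 0.14616 m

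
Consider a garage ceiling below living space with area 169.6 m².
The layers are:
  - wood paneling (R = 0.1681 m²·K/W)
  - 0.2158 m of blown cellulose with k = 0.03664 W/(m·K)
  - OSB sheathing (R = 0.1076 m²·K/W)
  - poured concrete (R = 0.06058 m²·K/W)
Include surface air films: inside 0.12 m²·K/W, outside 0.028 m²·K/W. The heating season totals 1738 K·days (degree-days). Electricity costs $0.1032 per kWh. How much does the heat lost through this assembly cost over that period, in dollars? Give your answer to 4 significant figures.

0.2158/0.03664 = 5.8897
R_total = 0.12 + 0.1681 + 5.8897 + 0.1076 + 0.06058 + 0.028 = 6.374 m²·K/W
E = A × HDD × 24 / R / 1000 = 169.6 × 1738 × 24 / 6.374 / 1000 = 1109.9 kWh
Cost = 1109.9 × 0.1032 = $114.54

114.5 dollars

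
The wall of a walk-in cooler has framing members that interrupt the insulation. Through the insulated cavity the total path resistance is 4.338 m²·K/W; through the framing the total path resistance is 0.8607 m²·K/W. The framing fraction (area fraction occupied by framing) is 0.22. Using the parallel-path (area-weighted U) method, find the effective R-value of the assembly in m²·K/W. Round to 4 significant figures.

U_eff = 0.78/4.338 + 0.22/0.8607 = 0.17981 + 0.25561 = 0.43541
R_eff = 1/U_eff = 2.2967 m²·K/W

2.297 m²·K/W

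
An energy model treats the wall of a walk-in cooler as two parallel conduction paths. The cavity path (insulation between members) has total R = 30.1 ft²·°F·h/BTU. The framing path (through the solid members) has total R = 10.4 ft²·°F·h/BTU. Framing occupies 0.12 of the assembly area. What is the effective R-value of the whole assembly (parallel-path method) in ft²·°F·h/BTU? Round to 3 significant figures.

24.5 ft²·°F·h/BTU

U_eff = 0.88/30.1 + 0.12/10.4 = 0.02924 + 0.01154 = 0.04077
R_eff = 1/U_eff = 24.53 ft²·°F·h/BTU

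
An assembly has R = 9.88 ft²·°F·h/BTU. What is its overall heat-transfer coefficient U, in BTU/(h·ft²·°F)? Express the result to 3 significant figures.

0.101 BTU/(h·ft²·°F)

U = 1/R = 1/9.88 = 0.1012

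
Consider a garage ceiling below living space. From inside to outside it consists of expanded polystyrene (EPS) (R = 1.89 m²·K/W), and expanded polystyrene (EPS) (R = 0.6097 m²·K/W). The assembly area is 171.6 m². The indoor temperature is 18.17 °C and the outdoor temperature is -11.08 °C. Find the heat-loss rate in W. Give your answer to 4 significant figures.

2008 W

R_total = 1.89 + 0.6097 = 2.4997 m²·K/W
Q = A·ΔT/R = 171.6 × (18.17 − (-11.08)) / 2.4997 = 2008 W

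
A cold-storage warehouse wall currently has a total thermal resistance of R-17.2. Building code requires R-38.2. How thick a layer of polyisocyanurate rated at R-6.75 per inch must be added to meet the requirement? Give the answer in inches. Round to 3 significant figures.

ΔR = 38.2 − 17.2 = 21 ft²·°F·h/BTU
L = ΔR / (R/in) = 21/6.75 = 3.111 in

3.11 in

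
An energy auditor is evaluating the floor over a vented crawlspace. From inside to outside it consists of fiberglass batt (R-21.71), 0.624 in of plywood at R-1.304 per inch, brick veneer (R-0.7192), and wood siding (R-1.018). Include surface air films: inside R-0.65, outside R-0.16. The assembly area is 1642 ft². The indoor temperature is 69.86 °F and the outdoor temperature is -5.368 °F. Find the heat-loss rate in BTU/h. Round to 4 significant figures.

0.624 × 1.304 = 0.8137
R_total = 0.65 + 21.71 + 0.8137 + 0.7192 + 1.018 + 0.16 = 25.071 ft²·°F·h/BTU
Q = A·ΔT/R = 1642 × (69.86 − (-5.368)) / 25.071 = 4927 BTU/h

4927 BTU/h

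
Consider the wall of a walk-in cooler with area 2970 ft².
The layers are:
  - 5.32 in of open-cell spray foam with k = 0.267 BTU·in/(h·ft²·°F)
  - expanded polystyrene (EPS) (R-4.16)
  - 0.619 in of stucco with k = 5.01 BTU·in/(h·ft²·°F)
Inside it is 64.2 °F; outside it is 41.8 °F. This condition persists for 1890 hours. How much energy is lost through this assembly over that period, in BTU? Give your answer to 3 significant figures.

5.32/0.267 = 19.93
0.619/5.01 = 0.1236
R_total = 19.93 + 4.16 + 0.1236 = 24.21 ft²·°F·h/BTU
Q = 2970 × (64.2 − 41.8) / 24.21 = 2748 BTU/h
E = 2748 × 1890 = 5194000 BTU

5190000 BTU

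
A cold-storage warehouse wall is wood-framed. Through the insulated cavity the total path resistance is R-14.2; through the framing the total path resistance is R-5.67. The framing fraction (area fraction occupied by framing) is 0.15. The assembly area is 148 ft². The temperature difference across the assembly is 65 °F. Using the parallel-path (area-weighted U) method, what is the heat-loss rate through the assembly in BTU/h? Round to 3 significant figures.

830 BTU/h

U_eff = 0.85/14.2 + 0.15/5.67 = 0.05986 + 0.02646 = 0.08631
R_eff = 1/U_eff = 11.59 ft²·°F·h/BTU
Q = 148 × 65 / 11.59 = 830.3 BTU/h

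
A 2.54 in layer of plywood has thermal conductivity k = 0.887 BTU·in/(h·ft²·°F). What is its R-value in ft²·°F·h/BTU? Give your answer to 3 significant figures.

R = L/k = 2.54/0.887 = 2.864 ft²·°F·h/BTU

2.86 ft²·°F·h/BTU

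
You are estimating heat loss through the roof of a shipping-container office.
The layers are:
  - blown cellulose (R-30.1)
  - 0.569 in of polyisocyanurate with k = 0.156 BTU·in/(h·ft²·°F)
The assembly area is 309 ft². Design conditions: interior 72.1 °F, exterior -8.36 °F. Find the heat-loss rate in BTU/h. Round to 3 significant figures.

737 BTU/h

0.569/0.156 = 3.647
R_total = 30.1 + 3.647 = 33.75 ft²·°F·h/BTU
Q = A·ΔT/R = 309 × (72.1 − (-8.36)) / 33.75 = 736.7 BTU/h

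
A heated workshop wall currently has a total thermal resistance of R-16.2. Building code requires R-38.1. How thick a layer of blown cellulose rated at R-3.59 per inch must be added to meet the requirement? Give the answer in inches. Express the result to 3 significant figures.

ΔR = 38.1 − 16.2 = 21.9 ft²·°F·h/BTU
L = ΔR / (R/in) = 21.9/3.59 = 6.1 in

6.10 in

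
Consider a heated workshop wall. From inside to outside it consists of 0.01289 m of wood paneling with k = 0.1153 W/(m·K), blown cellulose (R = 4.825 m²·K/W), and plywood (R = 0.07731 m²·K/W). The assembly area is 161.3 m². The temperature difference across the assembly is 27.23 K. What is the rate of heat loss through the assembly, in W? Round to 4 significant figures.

876.0 W

0.01289/0.1153 = 0.1118
R_total = 0.1118 + 4.825 + 0.07731 = 5.0141 m²·K/W
Q = A·ΔT/R = 161.3 × 27.23 / 5.0141 = 875.97 W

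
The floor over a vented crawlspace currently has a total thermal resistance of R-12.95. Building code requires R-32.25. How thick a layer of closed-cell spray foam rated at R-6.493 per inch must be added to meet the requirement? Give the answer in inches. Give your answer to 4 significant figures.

2.972 in

ΔR = 32.25 − 12.95 = 19.3 ft²·°F·h/BTU
L = ΔR / (R/in) = 19.3/6.493 = 2.9724 in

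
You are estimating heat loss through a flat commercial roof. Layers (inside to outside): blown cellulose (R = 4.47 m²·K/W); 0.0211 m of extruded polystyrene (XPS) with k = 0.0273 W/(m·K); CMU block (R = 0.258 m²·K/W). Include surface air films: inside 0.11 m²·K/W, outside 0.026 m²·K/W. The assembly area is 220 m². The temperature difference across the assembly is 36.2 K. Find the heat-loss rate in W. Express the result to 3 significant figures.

0.0211/0.0273 = 0.7729
R_total = 0.11 + 4.47 + 0.7729 + 0.258 + 0.026 = 5.637 m²·K/W
Q = A·ΔT/R = 220 × 36.2 / 5.637 = 1413 W

1410 W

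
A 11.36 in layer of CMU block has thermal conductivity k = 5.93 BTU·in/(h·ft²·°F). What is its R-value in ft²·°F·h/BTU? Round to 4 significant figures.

1.916 ft²·°F·h/BTU

R = L/k = 11.36/5.93 = 1.9157 ft²·°F·h/BTU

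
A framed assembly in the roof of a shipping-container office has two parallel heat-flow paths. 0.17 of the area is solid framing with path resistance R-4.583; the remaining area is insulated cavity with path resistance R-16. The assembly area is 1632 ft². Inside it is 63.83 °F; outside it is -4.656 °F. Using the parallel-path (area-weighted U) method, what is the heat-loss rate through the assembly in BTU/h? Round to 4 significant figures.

U_eff = 0.83/16 + 0.17/4.583 = 0.051875 + 0.037094 = 0.088969
R_eff = 1/U_eff = 11.24 ft²·°F·h/BTU
Q = 1632 × (63.83 − (-4.656)) / 11.24 = 9943.9 BTU/h

9944 BTU/h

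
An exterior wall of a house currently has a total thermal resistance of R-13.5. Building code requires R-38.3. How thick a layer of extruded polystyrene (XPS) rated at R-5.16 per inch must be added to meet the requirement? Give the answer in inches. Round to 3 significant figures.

ΔR = 38.3 − 13.5 = 24.8 ft²·°F·h/BTU
L = ΔR / (R/in) = 24.8/5.16 = 4.806 in

4.81 in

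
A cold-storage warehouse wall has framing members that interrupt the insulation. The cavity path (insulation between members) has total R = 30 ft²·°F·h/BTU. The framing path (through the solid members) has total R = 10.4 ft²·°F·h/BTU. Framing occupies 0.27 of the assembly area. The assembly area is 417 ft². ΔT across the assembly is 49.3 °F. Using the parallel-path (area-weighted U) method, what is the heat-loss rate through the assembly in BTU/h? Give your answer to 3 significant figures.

U_eff = 0.73/30 + 0.27/10.4 = 0.02433 + 0.02596 = 0.05029
R_eff = 1/U_eff = 19.88 ft²·°F·h/BTU
Q = 417 × 49.3 / 19.88 = 1034 BTU/h

1030 BTU/h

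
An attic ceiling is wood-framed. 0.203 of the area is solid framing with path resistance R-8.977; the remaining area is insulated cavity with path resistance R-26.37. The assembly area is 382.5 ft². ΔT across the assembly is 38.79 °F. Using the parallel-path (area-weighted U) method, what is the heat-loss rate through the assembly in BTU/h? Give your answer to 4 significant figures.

784.0 BTU/h

U_eff = 0.797/26.37 + 0.203/8.977 = 0.030224 + 0.022613 = 0.052837
R_eff = 1/U_eff = 18.926 ft²·°F·h/BTU
Q = 382.5 × 38.79 / 18.926 = 783.95 BTU/h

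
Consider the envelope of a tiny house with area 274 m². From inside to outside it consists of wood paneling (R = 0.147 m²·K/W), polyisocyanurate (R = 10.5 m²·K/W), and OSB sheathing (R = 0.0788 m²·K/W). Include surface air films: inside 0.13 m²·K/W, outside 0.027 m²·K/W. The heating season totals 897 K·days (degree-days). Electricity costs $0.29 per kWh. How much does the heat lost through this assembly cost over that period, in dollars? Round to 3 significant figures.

R_total = 0.13 + 0.147 + 10.5 + 0.0788 + 0.027 = 10.88 m²·K/W
E = A × HDD × 24 / R / 1000 = 274 × 897 × 24 / 10.88 / 1000 = 542 kWh
Cost = 542 × 0.29 = $157.2

157 dollars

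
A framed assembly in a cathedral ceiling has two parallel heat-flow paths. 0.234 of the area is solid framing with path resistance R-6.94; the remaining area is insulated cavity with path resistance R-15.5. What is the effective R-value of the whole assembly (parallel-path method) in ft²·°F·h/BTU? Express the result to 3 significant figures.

U_eff = 0.766/15.5 + 0.234/6.94 = 0.04942 + 0.03372 = 0.08314
R_eff = 1/U_eff = 12.03 ft²·°F·h/BTU

12.0 ft²·°F·h/BTU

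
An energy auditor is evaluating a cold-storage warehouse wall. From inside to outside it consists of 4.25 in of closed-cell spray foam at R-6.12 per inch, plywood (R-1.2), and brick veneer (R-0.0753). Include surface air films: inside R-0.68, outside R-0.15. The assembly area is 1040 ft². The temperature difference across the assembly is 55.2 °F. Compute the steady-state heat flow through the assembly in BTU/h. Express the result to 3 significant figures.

2040 BTU/h

4.25 × 6.12 = 26.01
R_total = 0.68 + 26.01 + 1.2 + 0.0753 + 0.15 = 28.12 ft²·°F·h/BTU
Q = A·ΔT/R = 1040 × 55.2 / 28.12 = 2042 BTU/h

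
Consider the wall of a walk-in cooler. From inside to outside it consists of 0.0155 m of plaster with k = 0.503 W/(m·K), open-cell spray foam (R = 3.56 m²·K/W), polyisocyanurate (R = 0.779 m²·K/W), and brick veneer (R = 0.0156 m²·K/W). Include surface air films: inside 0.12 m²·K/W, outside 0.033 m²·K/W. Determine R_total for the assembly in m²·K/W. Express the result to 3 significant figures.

4.54 m²·K/W

0.0155/0.503 = 0.03082
R_total = 0.12 + 0.03082 + 3.56 + 0.779 + 0.0156 + 0.033 = 4.538 m²·K/W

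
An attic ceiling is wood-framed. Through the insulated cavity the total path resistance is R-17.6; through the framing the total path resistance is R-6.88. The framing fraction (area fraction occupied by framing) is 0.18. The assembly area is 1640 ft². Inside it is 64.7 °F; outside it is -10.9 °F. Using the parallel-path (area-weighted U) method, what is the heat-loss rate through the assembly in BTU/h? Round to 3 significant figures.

U_eff = 0.82/17.6 + 0.18/6.88 = 0.04659 + 0.02616 = 0.07275
R_eff = 1/U_eff = 13.75 ft²·°F·h/BTU
Q = 1640 × (64.7 − (-10.9)) / 13.75 = 9020 BTU/h

9020 BTU/h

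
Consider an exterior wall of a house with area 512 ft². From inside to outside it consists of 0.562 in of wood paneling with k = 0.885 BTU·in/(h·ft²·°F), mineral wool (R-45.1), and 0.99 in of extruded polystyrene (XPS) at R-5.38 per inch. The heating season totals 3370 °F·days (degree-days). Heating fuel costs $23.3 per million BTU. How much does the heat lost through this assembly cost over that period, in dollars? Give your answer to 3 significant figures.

18.9 dollars

0.562/0.885 = 0.635
0.99 × 5.38 = 5.326
R_total = 0.635 + 45.1 + 5.326 = 51.06 ft²·°F·h/BTU
E = A × HDD × 24 / R = 512 × 3370 × 24 / 51.06 = 811000 BTU
Cost = 811000/10⁶ × 23.3 = $18.9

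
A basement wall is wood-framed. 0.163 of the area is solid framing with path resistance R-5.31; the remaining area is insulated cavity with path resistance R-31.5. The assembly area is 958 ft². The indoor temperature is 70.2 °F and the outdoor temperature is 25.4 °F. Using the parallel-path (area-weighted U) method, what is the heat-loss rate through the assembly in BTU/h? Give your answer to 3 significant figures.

2460 BTU/h

U_eff = 0.837/31.5 + 0.163/5.31 = 0.02657 + 0.0307 = 0.05727
R_eff = 1/U_eff = 17.46 ft²·°F·h/BTU
Q = 958 × (70.2 − 25.4) / 17.46 = 2458 BTU/h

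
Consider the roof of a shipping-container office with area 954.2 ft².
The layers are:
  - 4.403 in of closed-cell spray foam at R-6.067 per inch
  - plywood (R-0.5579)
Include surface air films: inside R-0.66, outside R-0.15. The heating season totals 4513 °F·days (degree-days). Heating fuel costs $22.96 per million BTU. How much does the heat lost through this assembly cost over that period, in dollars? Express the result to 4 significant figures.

84.50 dollars

4.403 × 6.067 = 26.713
R_total = 0.66 + 26.713 + 0.5579 + 0.15 = 28.081 ft²·°F·h/BTU
E = A × HDD × 24 / R = 954.2 × 4513 × 24 / 28.081 = 3680500 BTU
Cost = 3680500/10⁶ × 22.96 = $84.504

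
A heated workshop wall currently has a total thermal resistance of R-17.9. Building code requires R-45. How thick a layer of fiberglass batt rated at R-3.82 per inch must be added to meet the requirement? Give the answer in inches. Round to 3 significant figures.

ΔR = 45 − 17.9 = 27.1 ft²·°F·h/BTU
L = ΔR / (R/in) = 27.1/3.82 = 7.094 in

7.09 in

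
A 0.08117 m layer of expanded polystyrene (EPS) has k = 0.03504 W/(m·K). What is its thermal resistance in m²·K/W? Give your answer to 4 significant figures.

2.316 m²·K/W

R = L/k = 0.08117/0.03504 = 2.3165 m²·K/W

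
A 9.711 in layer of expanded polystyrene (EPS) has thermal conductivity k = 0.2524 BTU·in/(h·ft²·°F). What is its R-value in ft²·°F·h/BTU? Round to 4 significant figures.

38.47 ft²·°F·h/BTU

R = L/k = 9.711/0.2524 = 38.475 ft²·°F·h/BTU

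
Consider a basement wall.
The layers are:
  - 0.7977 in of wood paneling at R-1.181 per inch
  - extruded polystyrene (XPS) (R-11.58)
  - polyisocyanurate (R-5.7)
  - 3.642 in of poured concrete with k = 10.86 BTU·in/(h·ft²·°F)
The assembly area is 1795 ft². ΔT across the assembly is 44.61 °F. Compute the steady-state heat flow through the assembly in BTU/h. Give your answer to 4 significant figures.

0.7977 × 1.181 = 0.94208
3.642/10.86 = 0.33536
R_total = 0.94208 + 11.58 + 5.7 + 0.33536 = 18.557 ft²·°F·h/BTU
Q = A·ΔT/R = 1795 × 44.61 / 18.557 = 4315 BTU/h

4315 BTU/h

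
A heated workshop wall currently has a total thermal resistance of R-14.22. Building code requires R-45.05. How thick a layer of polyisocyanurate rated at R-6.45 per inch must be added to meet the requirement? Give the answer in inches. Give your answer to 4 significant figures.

4.780 in

ΔR = 45.05 − 14.22 = 30.83 ft²·°F·h/BTU
L = ΔR / (R/in) = 30.83/6.45 = 4.7798 in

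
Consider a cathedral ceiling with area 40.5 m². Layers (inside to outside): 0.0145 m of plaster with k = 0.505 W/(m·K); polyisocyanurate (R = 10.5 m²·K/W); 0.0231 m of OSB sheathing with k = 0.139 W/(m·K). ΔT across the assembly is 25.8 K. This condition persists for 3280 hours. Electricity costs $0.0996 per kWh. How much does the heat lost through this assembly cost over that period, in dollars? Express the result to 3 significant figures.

0.0145/0.505 = 0.02871
0.0231/0.139 = 0.1662
R_total = 0.02871 + 10.5 + 0.1662 = 10.69 m²·K/W
Q = 40.5 × 25.8 / 10.69 = 97.7 W
E = 97.7 W × 3280 h / 1000 = 320.5 kWh
Cost = 320.5 × 0.0996 = $31.92

31.9 dollars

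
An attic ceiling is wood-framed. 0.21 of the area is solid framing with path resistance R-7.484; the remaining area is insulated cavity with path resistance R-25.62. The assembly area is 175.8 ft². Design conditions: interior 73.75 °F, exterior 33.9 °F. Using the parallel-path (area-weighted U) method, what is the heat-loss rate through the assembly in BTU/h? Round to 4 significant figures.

U_eff = 0.79/25.62 + 0.21/7.484 = 0.030835 + 0.02806 = 0.058895
R_eff = 1/U_eff = 16.979 ft²·°F·h/BTU
Q = 175.8 × (73.75 − 33.9) / 16.979 = 412.6 BTU/h

412.6 BTU/h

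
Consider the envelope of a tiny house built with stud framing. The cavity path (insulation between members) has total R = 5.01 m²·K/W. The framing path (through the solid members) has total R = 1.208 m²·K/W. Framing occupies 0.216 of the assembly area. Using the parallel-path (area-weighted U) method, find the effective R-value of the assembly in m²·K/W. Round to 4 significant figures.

2.982 m²·K/W

U_eff = 0.784/5.01 + 0.216/1.208 = 0.15649 + 0.17881 = 0.33529
R_eff = 1/U_eff = 2.9824 m²·K/W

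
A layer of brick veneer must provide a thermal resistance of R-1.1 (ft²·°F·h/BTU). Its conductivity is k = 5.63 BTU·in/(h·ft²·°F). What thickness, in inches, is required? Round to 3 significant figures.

6.19 in

L = R × k = 1.1 × 5.63 = 6.193 in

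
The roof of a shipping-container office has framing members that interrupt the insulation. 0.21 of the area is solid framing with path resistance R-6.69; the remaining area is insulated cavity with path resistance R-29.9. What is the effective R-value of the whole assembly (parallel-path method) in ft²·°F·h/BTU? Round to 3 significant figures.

17.3 ft²·°F·h/BTU

U_eff = 0.79/29.9 + 0.21/6.69 = 0.02642 + 0.03139 = 0.05781
R_eff = 1/U_eff = 17.3 ft²·°F·h/BTU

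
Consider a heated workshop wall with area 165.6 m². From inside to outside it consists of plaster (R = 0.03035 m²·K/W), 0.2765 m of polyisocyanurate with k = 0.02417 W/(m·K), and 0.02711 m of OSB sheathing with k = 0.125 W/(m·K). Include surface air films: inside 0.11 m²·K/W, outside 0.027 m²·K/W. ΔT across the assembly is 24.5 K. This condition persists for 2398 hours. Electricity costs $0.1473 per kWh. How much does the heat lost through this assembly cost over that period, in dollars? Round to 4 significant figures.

0.2765/0.02417 = 11.44
0.02711/0.125 = 0.21688
R_total = 0.11 + 0.03035 + 11.44 + 0.21688 + 0.027 = 11.824 m²·K/W
Q = 165.6 × 24.5 / 11.824 = 343.13 W
E = 343.13 W × 2398 h / 1000 = 822.83 kWh
Cost = 822.83 × 0.1473 = $121.2

121.2 dollars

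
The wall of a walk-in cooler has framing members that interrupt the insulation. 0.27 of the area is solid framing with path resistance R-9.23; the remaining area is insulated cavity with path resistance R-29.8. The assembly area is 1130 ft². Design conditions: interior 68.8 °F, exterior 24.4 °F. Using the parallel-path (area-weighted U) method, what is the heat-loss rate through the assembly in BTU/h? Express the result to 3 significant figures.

U_eff = 0.73/29.8 + 0.27/9.23 = 0.0245 + 0.02925 = 0.05375
R_eff = 1/U_eff = 18.6 ft²·°F·h/BTU
Q = 1130 × (68.8 − 24.4) / 18.6 = 2697 BTU/h

2700 BTU/h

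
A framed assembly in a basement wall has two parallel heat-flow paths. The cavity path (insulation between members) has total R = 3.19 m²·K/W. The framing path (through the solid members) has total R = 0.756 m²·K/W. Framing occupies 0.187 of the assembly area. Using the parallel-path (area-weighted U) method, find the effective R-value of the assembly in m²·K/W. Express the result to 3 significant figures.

1.99 m²·K/W

U_eff = 0.813/3.19 + 0.187/0.756 = 0.2549 + 0.2474 = 0.5022
R_eff = 1/U_eff = 1.991 m²·K/W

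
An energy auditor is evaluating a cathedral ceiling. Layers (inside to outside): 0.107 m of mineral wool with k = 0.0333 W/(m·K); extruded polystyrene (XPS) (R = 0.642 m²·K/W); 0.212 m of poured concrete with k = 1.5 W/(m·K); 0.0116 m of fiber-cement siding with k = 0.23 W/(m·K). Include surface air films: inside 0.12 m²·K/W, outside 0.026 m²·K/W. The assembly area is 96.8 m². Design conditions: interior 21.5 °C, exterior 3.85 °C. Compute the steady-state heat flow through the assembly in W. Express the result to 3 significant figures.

0.107/0.0333 = 3.213
0.212/1.5 = 0.1413
0.0116/0.23 = 0.05043
R_total = 0.12 + 3.213 + 0.642 + 0.1413 + 0.05043 + 0.026 = 4.193 m²·K/W
Q = A·ΔT/R = 96.8 × (21.5 − 3.85) / 4.193 = 407.5 W

407 W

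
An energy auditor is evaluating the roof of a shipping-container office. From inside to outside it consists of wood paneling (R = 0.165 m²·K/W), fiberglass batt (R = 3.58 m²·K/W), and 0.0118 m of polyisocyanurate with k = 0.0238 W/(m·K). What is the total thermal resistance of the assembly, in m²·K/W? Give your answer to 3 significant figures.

0.0118/0.0238 = 0.4958
R_total = 0.165 + 3.58 + 0.4958 = 4.241 m²·K/W

4.24 m²·K/W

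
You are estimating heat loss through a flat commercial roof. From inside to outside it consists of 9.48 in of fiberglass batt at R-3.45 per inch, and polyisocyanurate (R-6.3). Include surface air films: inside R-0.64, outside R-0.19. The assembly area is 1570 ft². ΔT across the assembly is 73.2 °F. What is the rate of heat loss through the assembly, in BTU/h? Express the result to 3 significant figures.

2880 BTU/h

9.48 × 3.45 = 32.71
R_total = 0.64 + 32.71 + 6.3 + 0.19 = 39.84 ft²·°F·h/BTU
Q = A·ΔT/R = 1570 × 73.2 / 39.84 = 2885 BTU/h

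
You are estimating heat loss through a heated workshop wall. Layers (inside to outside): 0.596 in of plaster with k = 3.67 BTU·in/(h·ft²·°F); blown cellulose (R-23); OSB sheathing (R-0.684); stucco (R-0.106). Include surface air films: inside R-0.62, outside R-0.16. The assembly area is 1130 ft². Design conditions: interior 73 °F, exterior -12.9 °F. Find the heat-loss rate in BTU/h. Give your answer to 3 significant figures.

0.596/3.67 = 0.1624
R_total = 0.62 + 0.1624 + 23 + 0.684 + 0.106 + 0.16 = 24.73 ft²·°F·h/BTU
Q = A·ΔT/R = 1130 × (73 − (-12.9)) / 24.73 = 3925 BTU/h

3920 BTU/h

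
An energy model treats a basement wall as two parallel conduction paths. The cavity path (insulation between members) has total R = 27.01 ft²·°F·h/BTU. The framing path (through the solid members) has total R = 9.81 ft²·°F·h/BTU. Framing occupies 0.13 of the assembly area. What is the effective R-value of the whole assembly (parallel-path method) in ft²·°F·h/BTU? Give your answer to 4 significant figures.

U_eff = 0.87/27.01 + 0.13/9.81 = 0.03221 + 0.013252 = 0.045462
R_eff = 1/U_eff = 21.996 ft²·°F·h/BTU

22.00 ft²·°F·h/BTU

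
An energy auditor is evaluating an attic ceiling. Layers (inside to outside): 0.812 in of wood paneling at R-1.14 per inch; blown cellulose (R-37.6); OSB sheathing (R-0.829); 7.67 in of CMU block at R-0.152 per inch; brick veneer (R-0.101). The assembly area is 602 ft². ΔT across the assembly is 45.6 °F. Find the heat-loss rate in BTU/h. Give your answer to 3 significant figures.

0.812 × 1.14 = 0.9257
7.67 × 0.152 = 1.166
R_total = 0.9257 + 37.6 + 0.829 + 1.166 + 0.101 = 40.62 ft²·°F·h/BTU
Q = A·ΔT/R = 602 × 45.6 / 40.62 = 675.8 BTU/h

676 BTU/h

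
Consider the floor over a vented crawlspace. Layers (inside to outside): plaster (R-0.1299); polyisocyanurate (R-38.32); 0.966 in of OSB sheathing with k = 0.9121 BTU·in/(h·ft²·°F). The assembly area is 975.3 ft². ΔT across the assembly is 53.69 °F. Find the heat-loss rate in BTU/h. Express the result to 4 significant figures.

1325 BTU/h

0.966/0.9121 = 1.0591
R_total = 0.1299 + 38.32 + 1.0591 = 39.509 ft²·°F·h/BTU
Q = A·ΔT/R = 975.3 × 53.69 / 39.509 = 1325.4 BTU/h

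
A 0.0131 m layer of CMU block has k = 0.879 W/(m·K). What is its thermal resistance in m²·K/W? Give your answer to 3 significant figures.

0.0149 m²·K/W

R = L/k = 0.0131/0.879 = 0.0149 m²·K/W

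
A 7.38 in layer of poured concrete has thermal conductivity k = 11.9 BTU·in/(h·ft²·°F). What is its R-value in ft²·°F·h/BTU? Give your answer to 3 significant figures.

R = L/k = 7.38/11.9 = 0.6202 ft²·°F·h/BTU

0.620 ft²·°F·h/BTU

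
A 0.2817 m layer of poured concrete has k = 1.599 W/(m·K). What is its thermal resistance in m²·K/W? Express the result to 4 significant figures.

R = L/k = 0.2817/1.599 = 0.17617 m²·K/W

0.1762 m²·K/W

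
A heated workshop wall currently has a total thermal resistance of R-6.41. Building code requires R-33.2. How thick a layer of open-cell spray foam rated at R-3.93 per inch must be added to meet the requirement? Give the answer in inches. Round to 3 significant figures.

6.82 in

ΔR = 33.2 − 6.41 = 26.79 ft²·°F·h/BTU
L = ΔR / (R/in) = 26.79/3.93 = 6.817 in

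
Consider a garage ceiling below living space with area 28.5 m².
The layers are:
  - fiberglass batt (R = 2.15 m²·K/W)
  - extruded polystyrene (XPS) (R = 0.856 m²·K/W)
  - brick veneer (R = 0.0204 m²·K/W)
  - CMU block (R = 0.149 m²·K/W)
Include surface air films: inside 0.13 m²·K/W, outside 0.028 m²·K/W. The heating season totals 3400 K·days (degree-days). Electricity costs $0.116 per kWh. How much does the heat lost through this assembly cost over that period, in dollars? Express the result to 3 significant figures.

80.9 dollars

R_total = 0.13 + 2.15 + 0.856 + 0.0204 + 0.149 + 0.028 = 3.333 m²·K/W
E = A × HDD × 24 / R / 1000 = 28.5 × 3400 × 24 / 3.333 / 1000 = 697.7 kWh
Cost = 697.7 × 0.116 = $80.93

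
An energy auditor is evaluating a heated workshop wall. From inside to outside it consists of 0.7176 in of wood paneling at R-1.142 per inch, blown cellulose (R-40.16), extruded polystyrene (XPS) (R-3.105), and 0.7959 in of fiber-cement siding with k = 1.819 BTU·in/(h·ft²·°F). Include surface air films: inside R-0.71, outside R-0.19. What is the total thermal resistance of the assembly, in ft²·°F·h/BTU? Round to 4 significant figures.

0.7176 × 1.142 = 0.8195
0.7959/1.819 = 0.43755
R_total = 0.71 + 0.8195 + 40.16 + 3.105 + 0.43755 + 0.19 = 45.422 ft²·°F·h/BTU

45.42 ft²·°F·h/BTU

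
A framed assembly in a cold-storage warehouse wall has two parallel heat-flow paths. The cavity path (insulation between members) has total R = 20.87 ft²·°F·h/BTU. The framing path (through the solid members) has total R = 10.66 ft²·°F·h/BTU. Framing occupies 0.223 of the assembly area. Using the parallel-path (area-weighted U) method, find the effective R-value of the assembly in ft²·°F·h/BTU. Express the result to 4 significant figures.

U_eff = 0.777/20.87 + 0.223/10.66 = 0.03723 + 0.020919 = 0.05815
R_eff = 1/U_eff = 17.197 ft²·°F·h/BTU

17.20 ft²·°F·h/BTU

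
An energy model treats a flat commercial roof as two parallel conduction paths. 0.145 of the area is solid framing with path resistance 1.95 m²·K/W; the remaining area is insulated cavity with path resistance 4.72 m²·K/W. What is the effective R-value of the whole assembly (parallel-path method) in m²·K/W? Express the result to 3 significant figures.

3.91 m²·K/W

U_eff = 0.855/4.72 + 0.145/1.95 = 0.1811 + 0.07436 = 0.2555
R_eff = 1/U_eff = 3.914 m²·K/W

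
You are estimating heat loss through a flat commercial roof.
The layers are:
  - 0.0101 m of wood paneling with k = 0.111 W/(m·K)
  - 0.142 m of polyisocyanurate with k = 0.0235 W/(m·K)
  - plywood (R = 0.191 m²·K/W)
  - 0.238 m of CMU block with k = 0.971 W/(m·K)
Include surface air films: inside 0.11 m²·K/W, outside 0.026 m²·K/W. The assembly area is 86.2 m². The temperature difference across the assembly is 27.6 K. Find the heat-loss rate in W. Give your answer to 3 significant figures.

0.0101/0.111 = 0.09099
0.142/0.0235 = 6.043
0.238/0.971 = 0.2451
R_total = 0.11 + 0.09099 + 6.043 + 0.191 + 0.2451 + 0.026 = 6.706 m²·K/W
Q = A·ΔT/R = 86.2 × 27.6 / 6.706 = 354.8 W

355 W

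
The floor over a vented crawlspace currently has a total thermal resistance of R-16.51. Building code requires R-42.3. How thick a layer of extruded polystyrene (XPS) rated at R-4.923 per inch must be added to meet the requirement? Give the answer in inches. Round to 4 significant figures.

5.239 in

ΔR = 42.3 − 16.51 = 25.79 ft²·°F·h/BTU
L = ΔR / (R/in) = 25.79/4.923 = 5.2387 in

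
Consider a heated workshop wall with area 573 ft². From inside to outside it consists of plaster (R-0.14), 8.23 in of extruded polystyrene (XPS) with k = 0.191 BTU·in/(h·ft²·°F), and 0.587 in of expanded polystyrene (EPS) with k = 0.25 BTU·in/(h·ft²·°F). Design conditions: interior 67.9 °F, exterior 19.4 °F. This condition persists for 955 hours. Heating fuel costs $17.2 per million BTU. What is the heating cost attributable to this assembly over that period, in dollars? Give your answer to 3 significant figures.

10.0 dollars

8.23/0.191 = 43.09
0.587/0.25 = 2.348
R_total = 0.14 + 43.09 + 2.348 = 45.58 ft²·°F·h/BTU
Q = 573 × (67.9 − 19.4) / 45.58 = 609.7 BTU/h
E = 609.7 × 955 = 582300 BTU
Cost = 582300/10⁶ × 17.2 = $10.02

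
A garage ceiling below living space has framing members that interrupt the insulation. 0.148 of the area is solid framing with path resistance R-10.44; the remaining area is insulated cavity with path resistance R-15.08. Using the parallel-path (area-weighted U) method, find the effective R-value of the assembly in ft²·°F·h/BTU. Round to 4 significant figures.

14.15 ft²·°F·h/BTU

U_eff = 0.852/15.08 + 0.148/10.44 = 0.056499 + 0.014176 = 0.070675
R_eff = 1/U_eff = 14.149 ft²·°F·h/BTU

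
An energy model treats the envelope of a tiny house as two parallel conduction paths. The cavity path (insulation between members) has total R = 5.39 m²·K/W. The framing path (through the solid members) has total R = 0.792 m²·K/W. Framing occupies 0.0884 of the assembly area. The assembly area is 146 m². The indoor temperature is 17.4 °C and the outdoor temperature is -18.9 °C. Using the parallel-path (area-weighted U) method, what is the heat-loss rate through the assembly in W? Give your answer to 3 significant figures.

U_eff = 0.9116/5.39 + 0.0884/0.792 = 0.1691 + 0.1116 = 0.2807
R_eff = 1/U_eff = 3.562 m²·K/W
Q = 146 × (17.4 − (-18.9)) / 3.562 = 1488 W

1490 W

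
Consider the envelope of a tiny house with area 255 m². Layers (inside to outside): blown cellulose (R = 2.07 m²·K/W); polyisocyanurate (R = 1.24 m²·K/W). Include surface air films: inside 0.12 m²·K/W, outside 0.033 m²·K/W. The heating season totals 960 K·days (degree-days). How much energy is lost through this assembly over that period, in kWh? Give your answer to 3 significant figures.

1700 kWh

R_total = 0.12 + 2.07 + 1.24 + 0.033 = 3.463 m²·K/W
E = A × HDD × 24 / R / 1000 = 255 × 960 × 24 / 3.463 / 1000 = 1697 kWh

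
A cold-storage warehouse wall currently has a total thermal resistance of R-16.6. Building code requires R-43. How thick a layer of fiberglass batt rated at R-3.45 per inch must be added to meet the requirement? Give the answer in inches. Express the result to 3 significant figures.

7.65 in

ΔR = 43 − 16.6 = 26.4 ft²·°F·h/BTU
L = ΔR / (R/in) = 26.4/3.45 = 7.652 in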